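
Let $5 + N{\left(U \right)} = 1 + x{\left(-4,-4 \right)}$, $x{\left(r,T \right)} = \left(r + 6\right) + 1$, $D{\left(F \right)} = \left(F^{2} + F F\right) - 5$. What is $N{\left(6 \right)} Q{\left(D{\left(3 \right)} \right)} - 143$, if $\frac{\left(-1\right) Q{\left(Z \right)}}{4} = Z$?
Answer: $-91$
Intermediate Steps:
$D{\left(F \right)} = -5 + 2 F^{2}$ ($D{\left(F \right)} = \left(F^{2} + F^{2}\right) - 5 = 2 F^{2} - 5 = -5 + 2 F^{2}$)
$Q{\left(Z \right)} = - 4 Z$
$x{\left(r,T \right)} = 7 + r$ ($x{\left(r,T \right)} = \left(6 + r\right) + 1 = 7 + r$)
$N{\left(U \right)} = -1$ ($N{\left(U \right)} = -5 + \left(1 + \left(7 - 4\right)\right) = -5 + \left(1 + 3\right) = -5 + 4 = -1$)
$N{\left(6 \right)} Q{\left(D{\left(3 \right)} \right)} - 143 = - \left(-4\right) \left(-5 + 2 \cdot 3^{2}\right) - 143 = - \left(-4\right) \left(-5 + 2 \cdot 9\right) - 143 = - \left(-4\right) \left(-5 + 18\right) - 143 = - \left(-4\right) 13 - 143 = \left(-1\right) \left(-52\right) - 143 = 52 - 143 = -91$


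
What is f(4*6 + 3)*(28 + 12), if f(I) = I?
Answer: 1080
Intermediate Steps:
f(4*6 + 3)*(28 + 12) = (4*6 + 3)*(28 + 12) = (24 + 3)*40 = 27*40 = 1080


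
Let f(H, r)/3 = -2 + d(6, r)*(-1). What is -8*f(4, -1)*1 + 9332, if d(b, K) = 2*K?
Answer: 9332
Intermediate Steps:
f(H, r) = -6 - 6*r (f(H, r) = 3*(-2 + (2*r)*(-1)) = 3*(-2 - 2*r) = -6 - 6*r)
-8*f(4, -1)*1 + 9332 = -8*(-6 - 6*(-1))*1 + 9332 = -8*(-6 + 6)*1 + 9332 = -8*0*1 + 9332 = 0*1 + 9332 = 0 + 9332 = 9332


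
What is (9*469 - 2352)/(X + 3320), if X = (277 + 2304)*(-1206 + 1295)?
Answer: 1869/233029 ≈ 0.0080205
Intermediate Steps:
X = 229709 (X = 2581*89 = 229709)
(9*469 - 2352)/(X + 3320) = (9*469 - 2352)/(229709 + 3320) = (4221 - 2352)/233029 = 1869*(1/233029) = 1869/233029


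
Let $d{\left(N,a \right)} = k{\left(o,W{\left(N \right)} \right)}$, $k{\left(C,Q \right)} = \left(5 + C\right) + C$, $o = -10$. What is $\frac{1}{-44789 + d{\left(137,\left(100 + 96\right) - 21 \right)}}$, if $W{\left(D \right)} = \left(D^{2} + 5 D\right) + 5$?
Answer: $- \frac{1}{44804} \approx -2.2319 \cdot 10^{-5}$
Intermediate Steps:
$W{\left(D \right)} = 5 + D^{2} + 5 D$
$k{\left(C,Q \right)} = 5 + 2 C$
$d{\left(N,a \right)} = -15$ ($d{\left(N,a \right)} = 5 + 2 \left(-10\right) = 5 - 20 = -15$)
$\frac{1}{-44789 + d{\left(137,\left(100 + 96\right) - 21 \right)}} = \frac{1}{-44789 - 15} = \frac{1}{-44804} = - \frac{1}{44804}$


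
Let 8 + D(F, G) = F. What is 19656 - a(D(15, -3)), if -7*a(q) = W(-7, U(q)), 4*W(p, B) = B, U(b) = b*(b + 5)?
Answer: 19659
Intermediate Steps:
U(b) = b*(5 + b)
W(p, B) = B/4
D(F, G) = -8 + F
a(q) = -q*(5 + q)/28
19656 - a(D(15, -3)) = 19656 - (-1)*(-8 + 15)*(5 + (-8 + 15))/28 = 19656 - (-1)*7*(5 + 7)/28 = 19656 - (-1)*7*12/28 = 19656 - 1*(-3) = 19656 + 3 = 19659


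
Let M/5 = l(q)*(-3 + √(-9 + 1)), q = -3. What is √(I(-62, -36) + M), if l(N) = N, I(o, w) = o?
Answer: √(-17 - 30*I*√2) ≈ 3.7885 - 5.5994*I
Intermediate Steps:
M = 45 - 30*I*√2 (M = 5*(-3*(-3 + √(-9 + 1))) = 5*(-3*(-3 + √(-8))) = 5*(-3*(-3 + 2*I*√2)) = 5*(9 - 6*I*√2) = 45 - 30*I*√2 ≈ 45.0 - 42.426*I)
√(I(-62, -36) + M) = √(-62 + (45 - 30*I*√2)) = √(-17 - 30*I*√2)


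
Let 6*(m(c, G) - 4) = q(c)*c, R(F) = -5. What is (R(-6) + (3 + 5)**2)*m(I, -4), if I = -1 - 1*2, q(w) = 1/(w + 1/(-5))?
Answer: 7847/32 ≈ 245.22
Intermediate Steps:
q(w) = 1/(-1/5 + w) (q(w) = 1/(w - 1/5) = 1/(-1/5 + w))
I = -3 (I = -1 - 2 = -3)
m(c, G) = 4 + 5*c/(6*(-1 + 5*c)) (m(c, G) = 4 + ((5/(-1 + 5*c))*c)/6 = 4 + (5*c/(-1 + 5*c))/6 = 4 + 5*c/(6*(-1 + 5*c)))
(R(-6) + (3 + 5)**2)*m(I, -4) = (-5 + (3 + 5)**2)*((-24 + 125*(-3))/(6*(-1 + 5*(-3)))) = (-5 + 8**2)*((-24 - 375)/(6*(-1 - 15))) = (-5 + 64)*((1/6)*(-399)/(-16)) = 59*((1/6)*(-1/16)*(-399)) = 59*(133/32) = 7847/32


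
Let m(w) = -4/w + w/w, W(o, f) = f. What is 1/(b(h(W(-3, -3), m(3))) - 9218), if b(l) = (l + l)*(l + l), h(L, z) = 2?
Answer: -1/9202 ≈ -0.00010867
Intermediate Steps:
m(w) = 1 - 4/w (m(w) = -4/w + 1 = 1 - 4/w)
b(l) = 4*l² (b(l) = (2*l)*(2*l) = 4*l²)
1/(b(h(W(-3, -3), m(3))) - 9218) = 1/(4*2² - 9218) = 1/(4*4 - 9218) = 1/(16 - 9218) = 1/(-9202) = -1/9202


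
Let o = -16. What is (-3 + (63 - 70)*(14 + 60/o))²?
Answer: 89401/16 ≈ 5587.6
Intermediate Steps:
(-3 + (63 - 70)*(14 + 60/o))² = (-3 + (63 - 70)*(14 + 60/(-16)))² = (-3 - 7*(14 + 60*(-1/16)))² = (-3 - 7*(14 - 15/4))² = (-3 - 7*41/4)² = (-3 - 287/4)² = (-299/4)² = 89401/16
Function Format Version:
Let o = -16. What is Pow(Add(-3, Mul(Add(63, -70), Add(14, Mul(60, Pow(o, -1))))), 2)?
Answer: Rational(89401, 16) ≈ 5587.6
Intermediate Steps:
Pow(Add(-3, Mul(Add(63, -70), Add(14, Mul(60, Pow(o, -1))))), 2) = Pow(Add(-3, Mul(Add(63, -70), Add(14, Mul(60, Pow(-16, -1))))), 2) = Pow(Add(-3, Mul(-7, Add(14, Mul(60, Rational(-1, 16))))), 2) = Pow(Add(-3, Mul(-7, Add(14, Rational(-15, 4)))), 2) = Pow(Add(-3, Mul(-7, Rational(41, 4))), 2) = Pow(Add(-3, Rational(-287, 4)), 2) = Pow(Rational(-299, 4), 2) = Rational(89401, 16)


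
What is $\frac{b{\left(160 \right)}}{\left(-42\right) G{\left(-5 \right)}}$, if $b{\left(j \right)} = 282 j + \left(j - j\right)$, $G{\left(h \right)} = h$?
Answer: $\frac{1504}{7} \approx 214.86$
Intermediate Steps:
$b{\left(j \right)} = 282 j$ ($b{\left(j \right)} = 282 j + 0 = 282 j$)
$\frac{b{\left(160 \right)}}{\left(-42\right) G{\left(-5 \right)}} = \frac{282 \cdot 160}{\left(-42\right) \left(-5\right)} = \frac{45120}{210} = 45120 \cdot \frac{1}{210} = \frac{1504}{7}$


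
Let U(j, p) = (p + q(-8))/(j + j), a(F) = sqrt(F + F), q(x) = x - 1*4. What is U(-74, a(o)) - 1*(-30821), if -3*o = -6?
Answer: 2280759/74 ≈ 30821.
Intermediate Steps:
o = 2 (o = -1/3*(-6) = 2)
q(x) = -4 + x (q(x) = x - 4 = -4 + x)
a(F) = sqrt(2)*sqrt(F) (a(F) = sqrt(2*F) = sqrt(2)*sqrt(F))
U(j, p) = (-12 + p)/(2*j) (U(j, p) = (p + (-4 - 8))/(j + j) = (p - 12)/((2*j)) = (-12 + p)*(1/(2*j)) = (-12 + p)/(2*j))
U(-74, a(o)) - 1*(-30821) = (1/2)*(-12 + sqrt(2)*sqrt(2))/(-74) - 1*(-30821) = (1/2)*(-1/74)*(-12 + 2) + 30821 = (1/2)*(-1/74)*(-10) + 30821 = 5/74 + 30821 = 2280759/74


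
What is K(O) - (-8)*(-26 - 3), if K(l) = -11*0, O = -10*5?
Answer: -232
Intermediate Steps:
O = -50
K(l) = 0 (K(l) = -1*0 = 0)
K(O) - (-8)*(-26 - 3) = 0 - (-8)*(-26 - 3) = 0 - (-8)*(-29) = 0 - 1*232 = 0 - 232 = -232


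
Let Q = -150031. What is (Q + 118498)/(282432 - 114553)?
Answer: -31533/167879 ≈ -0.18783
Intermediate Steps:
(Q + 118498)/(282432 - 114553) = (-150031 + 118498)/(282432 - 114553) = -31533/167879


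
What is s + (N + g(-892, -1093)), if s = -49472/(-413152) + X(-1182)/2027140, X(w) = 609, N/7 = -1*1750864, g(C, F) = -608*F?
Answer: -303377528773206921/26172404540 ≈ -1.1592e+7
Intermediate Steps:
N = -12256048 (N = 7*(-1*1750864) = 7*(-1750864) = -12256048)
s = 3141821239/26172404540 (s = -49472/(-413152) + 609/2027140 = -49472*(-1/413152) + 609*(1/2027140) = 1546/12911 + 609/2027140 = 3141821239/26172404540 ≈ 0.12004)
s + (N + g(-892, -1093)) = 3141821239/26172404540 + (-12256048 - 608*(-1093)) = 3141821239/26172404540 + (-12256048 + 664544) = 3141821239/26172404540 - 11591504 = -303377528773206921/26172404540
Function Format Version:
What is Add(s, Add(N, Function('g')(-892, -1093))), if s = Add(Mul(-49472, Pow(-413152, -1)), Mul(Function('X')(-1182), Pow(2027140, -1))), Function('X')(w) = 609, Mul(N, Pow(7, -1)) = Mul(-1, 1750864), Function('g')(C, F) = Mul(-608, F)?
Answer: Rational(-303377528773206921, 26172404540) ≈ -1.1592e+7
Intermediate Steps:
N = -12256048 (N = Mul(7, Mul(-1, 1750864)) = Mul(7, -1750864) = -12256048)
s = Rational(3141821239, 26172404540) (s = Add(Mul(-49472, Pow(-413152, -1)), Mul(609, Pow(2027140, -1))) = Add(Mul(-49472, Rational(-1, 413152)), Mul(609, Rational(1, 2027140))) = Add(Rational(1546, 12911), Rational(609, 2027140)) = Rational(3141821239, 26172404540) ≈ 0.12004)
Add(s, Add(N, Function('g')(-892, -1093))) = Add(Rational(3141821239, 26172404540), Add(-12256048, Mul(-608, -1093))) = Add(Rational(3141821239, 26172404540), Add(-12256048, 664544)) = Add(Rational(3141821239, 26172404540), -11591504) = Rational(-303377528773206921, 26172404540)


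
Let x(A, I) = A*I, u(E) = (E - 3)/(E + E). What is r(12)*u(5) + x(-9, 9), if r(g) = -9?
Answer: -414/5 ≈ -82.800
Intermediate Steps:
u(E) = (-3 + E)/(2*E) (u(E) = (-3 + E)/((2*E)) = (-3 + E)*(1/(2*E)) = (-3 + E)/(2*E))
r(12)*u(5) + x(-9, 9) = -9*(-3 + 5)/(2*5) - 9*9 = -9*2/(2*5) - 81 = -9*⅕ - 81 = -9/5 - 81 = -414/5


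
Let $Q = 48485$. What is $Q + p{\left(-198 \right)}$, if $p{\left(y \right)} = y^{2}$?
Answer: $87689$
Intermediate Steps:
$Q + p{\left(-198 \right)} = 48485 + \left(-198\right)^{2} = 48485 + 39204 = 87689$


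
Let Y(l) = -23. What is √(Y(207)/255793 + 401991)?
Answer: 8*√410973355951330/255793 ≈ 634.03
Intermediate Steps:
√(Y(207)/255793 + 401991) = √(-23/255793 + 401991) = √(102826483840/255793) = 8*√410973355951330/255793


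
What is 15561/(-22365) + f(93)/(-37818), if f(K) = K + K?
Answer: -1567846/2237565 ≈ -0.70069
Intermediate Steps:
f(K) = 2*K
15561/(-22365) + f(93)/(-37818) = 15561/(-22365) + (2*93)/(-37818) = 15561*(-1/22365) + 186*(-1/37818) = -247/355 - 31/6303 = -1567846/2237565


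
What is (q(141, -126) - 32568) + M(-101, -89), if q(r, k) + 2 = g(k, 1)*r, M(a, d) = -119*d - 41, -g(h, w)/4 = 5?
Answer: -24840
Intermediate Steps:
g(h, w) = -20 (g(h, w) = -4*5 = -20)
M(a, d) = -41 - 119*d
q(r, k) = -2 - 20*r
(q(141, -126) - 32568) + M(-101, -89) = ((-2 - 20*141) - 32568) + (-41 - 119*(-89)) = ((-2 - 2820) - 32568) + (-41 + 10591) = (-2822 - 32568) + 10550 = -35390 + 10550 = -24840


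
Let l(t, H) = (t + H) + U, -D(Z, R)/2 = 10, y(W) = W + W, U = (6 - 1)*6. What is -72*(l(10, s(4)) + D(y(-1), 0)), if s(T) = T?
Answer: -1728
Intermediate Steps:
U = 30 (U = 5*6 = 30)
y(W) = 2*W
D(Z, R) = -20 (D(Z, R) = -2*10 = -20)
l(t, H) = 30 + H + t (l(t, H) = (t + H) + 30 = (H + t) + 30 = 30 + H + t)
-72*(l(10, s(4)) + D(y(-1), 0)) = -72*((30 + 4 + 10) - 20) = -72*(44 - 20) = -72*24 = -1728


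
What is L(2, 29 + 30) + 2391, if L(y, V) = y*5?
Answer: 2401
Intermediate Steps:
L(y, V) = 5*y
L(2, 29 + 30) + 2391 = 5*2 + 2391 = 10 + 2391 = 2401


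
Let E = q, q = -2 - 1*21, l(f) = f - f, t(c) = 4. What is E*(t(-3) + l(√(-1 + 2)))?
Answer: -92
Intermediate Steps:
l(f) = 0
q = -23 (q = -2 - 21 = -23)
E = -23
E*(t(-3) + l(√(-1 + 2))) = -23*(4 + 0) = -23*4 = -92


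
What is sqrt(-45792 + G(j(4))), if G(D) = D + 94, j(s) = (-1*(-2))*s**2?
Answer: 3*I*sqrt(5074) ≈ 213.7*I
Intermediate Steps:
j(s) = 2*s**2
G(D) = 94 + D
sqrt(-45792 + G(j(4))) = sqrt(-45792 + (94 + 2*4**2)) = sqrt(-45792 + (94 + 2*16)) = sqrt(-45792 + (94 + 32)) = sqrt(-45792 + 126) = sqrt(-45666) = 3*I*sqrt(5074)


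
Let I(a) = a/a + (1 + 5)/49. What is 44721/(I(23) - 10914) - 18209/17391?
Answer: -47846319418/9299506821 ≈ -5.1450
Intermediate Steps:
I(a) = 55/49 (I(a) = 1 + 6*(1/49) = 1 + 6/49 = 55/49)
44721/(I(23) - 10914) - 18209/17391 = 44721/(55/49 - 10914) - 18209/17391 = 44721/(-534731/49) - 18209*1/17391 = 44721*(-49/534731) - 18209/17391 = -2191329/534731 - 18209/17391 = -47846319418/9299506821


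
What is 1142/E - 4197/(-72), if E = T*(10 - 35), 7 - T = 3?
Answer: 28123/600 ≈ 46.872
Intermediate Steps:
T = 4 (T = 7 - 1*3 = 7 - 3 = 4)
E = -100 (E = 4*(10 - 35) = 4*(-25) = -100)
1142/E - 4197/(-72) = 1142/(-100) - 4197/(-72) = 1142*(-1/100) - 4197*(-1/72) = -571/50 + 1399/24 = 28123/600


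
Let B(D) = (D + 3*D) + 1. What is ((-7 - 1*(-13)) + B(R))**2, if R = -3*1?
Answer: 25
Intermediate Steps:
R = -3
B(D) = 1 + 4*D (B(D) = 4*D + 1 = 1 + 4*D)
((-7 - 1*(-13)) + B(R))**2 = ((-7 - 1*(-13)) + (1 + 4*(-3)))**2 = ((-7 + 13) + (1 - 12))**2 = (6 - 11)**2 = (-5)**2 = 25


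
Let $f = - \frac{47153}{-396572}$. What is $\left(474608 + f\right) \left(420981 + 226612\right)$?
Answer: $\frac{121887552491583897}{396572} \approx 3.0735 \cdot 10^{11}$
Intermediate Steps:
$f = \frac{47153}{396572}$ ($f = \left(-47153\right) \left(- \frac{1}{396572}\right) = \frac{47153}{396572} \approx 0.1189$)
$\left(474608 + f\right) \left(420981 + 226612\right) = \left(474608 + \frac{47153}{396572}\right) \left(420981 + 226612\right) = \frac{188216290929}{396572} \cdot 647593 = \frac{121887552491583897}{396572}$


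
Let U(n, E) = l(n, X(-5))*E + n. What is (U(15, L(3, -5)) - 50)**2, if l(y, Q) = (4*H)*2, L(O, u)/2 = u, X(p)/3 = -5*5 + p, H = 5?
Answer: 189225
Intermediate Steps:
X(p) = -75 + 3*p (X(p) = 3*(-5*5 + p) = 3*(-25 + p) = -75 + 3*p)
L(O, u) = 2*u
l(y, Q) = 40 (l(y, Q) = (4*5)*2 = 20*2 = 40)
U(n, E) = n + 40*E (U(n, E) = 40*E + n = n + 40*E)
(U(15, L(3, -5)) - 50)**2 = ((15 + 40*(2*(-5))) - 50)**2 = ((15 + 40*(-10)) - 50)**2 = ((15 - 400) - 50)**2 = (-385 - 50)**2 = (-435)**2 = 189225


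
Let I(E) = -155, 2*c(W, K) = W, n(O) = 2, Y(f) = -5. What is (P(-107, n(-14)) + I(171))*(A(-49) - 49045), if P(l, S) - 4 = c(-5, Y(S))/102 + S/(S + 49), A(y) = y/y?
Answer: 125883687/17 ≈ 7.4049e+6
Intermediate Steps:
A(y) = 1
c(W, K) = W/2
P(l, S) = 811/204 + S/(49 + S) (P(l, S) = 4 + (((1/2)*(-5))/102 + S/(S + 49)) = 4 + (-5/2*1/102 + S/(49 + S)) = 4 + (-5/204 + S/(49 + S)) = 811/204 + S/(49 + S))
(P(-107, n(-14)) + I(171))*(A(-49) - 49045) = (7*(5677 + 145*2)/(204*(49 + 2)) - 155)*(1 - 49045) = ((7/204)*(5677 + 290)/51 - 155)*(-49044) = ((7/204)*(1/51)*5967 - 155)*(-49044) = (273/68 - 155)*(-49044) = -10267/68*(-49044) = 125883687/17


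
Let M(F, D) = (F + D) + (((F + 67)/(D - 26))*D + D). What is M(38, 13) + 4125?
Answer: 4084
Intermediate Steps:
M(F, D) = F + 2*D + D*(67 + F)/(-26 + D) (M(F, D) = (D + F) + (((67 + F)/(-26 + D))*D + D) = (D + F) + (D*(67 + F)/(-26 + D) + D) = (D + F) + (D + D*(67 + F)/(-26 + D)) = F + 2*D + D*(67 + F)/(-26 + D))
M(38, 13) + 4125 = (-26*38 + 2*13² + 15*13 + 2*13*38)/(-26 + 13) + 4125 = (-988 + 2*169 + 195 + 988)/(-13) + 4125 = -(-988 + 338 + 195 + 988)/13 + 4125 = -1/13*533 + 4125 = -41 + 4125 = 4084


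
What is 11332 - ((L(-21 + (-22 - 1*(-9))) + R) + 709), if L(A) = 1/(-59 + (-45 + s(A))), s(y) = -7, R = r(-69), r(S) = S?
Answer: 1186813/111 ≈ 10692.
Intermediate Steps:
R = -69
L(A) = -1/111 (L(A) = 1/(-59 + (-45 - 7)) = 1/(-59 - 52) = 1/(-111) = -1/111)
11332 - ((L(-21 + (-22 - 1*(-9))) + R) + 709) = 11332 - ((-1/111 - 69) + 709) = 11332 - (-7660/111 + 709) = 11332 - 1*71039/111 = 11332 - 71039/111 = 1186813/111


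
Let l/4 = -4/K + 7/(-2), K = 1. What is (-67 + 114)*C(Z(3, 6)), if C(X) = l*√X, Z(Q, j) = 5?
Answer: -1410*√5 ≈ -3152.9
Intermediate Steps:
l = -30 (l = 4*(-4/1 + 7/(-2)) = 4*(-4*1 + 7*(-½)) = 4*(-4 - 7/2) = 4*(-15/2) = -30)
C(X) = -30*√X
(-67 + 114)*C(Z(3, 6)) = (-67 + 114)*(-30*√5) = 47*(-30*√5) = -1410*√5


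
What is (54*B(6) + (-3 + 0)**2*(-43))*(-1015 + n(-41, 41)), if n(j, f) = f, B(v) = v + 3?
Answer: -96426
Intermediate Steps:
B(v) = 3 + v
(54*B(6) + (-3 + 0)**2*(-43))*(-1015 + n(-41, 41)) = (54*(3 + 6) + (-3 + 0)**2*(-43))*(-1015 + 41) = (54*9 + (-3)**2*(-43))*(-974) = (486 + 9*(-43))*(-974) = (486 - 387)*(-974) = 99*(-974) = -96426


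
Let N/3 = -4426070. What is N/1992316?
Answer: -6639105/996158 ≈ -6.6647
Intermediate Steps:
N = -13278210 (N = 3*(-4426070) = -13278210)
N/1992316 = -13278210/1992316 = -13278210*1/1992316 = -6639105/996158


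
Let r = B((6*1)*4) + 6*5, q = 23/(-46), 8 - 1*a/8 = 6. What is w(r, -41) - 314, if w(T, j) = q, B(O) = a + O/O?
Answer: -629/2 ≈ -314.50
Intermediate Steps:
a = 16 (a = 64 - 8*6 = 64 - 48 = 16)
q = -½ (q = 23*(-1/46) = -½ ≈ -0.50000)
B(O) = 17 (B(O) = 16 + O/O = 16 + 1 = 17)
r = 47 (r = 17 + 6*5 = 17 + 30 = 47)
w(T, j) = -½
w(r, -41) - 314 = -½ - 314 = -629/2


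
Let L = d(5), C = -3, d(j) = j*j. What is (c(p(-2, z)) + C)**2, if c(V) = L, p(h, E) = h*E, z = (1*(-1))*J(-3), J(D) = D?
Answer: 484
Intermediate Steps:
d(j) = j**2
L = 25 (L = 5**2 = 25)
z = 3 (z = (1*(-1))*(-3) = -1*(-3) = 3)
p(h, E) = E*h
c(V) = 25
(c(p(-2, z)) + C)**2 = (25 - 3)**2 = 22**2 = 484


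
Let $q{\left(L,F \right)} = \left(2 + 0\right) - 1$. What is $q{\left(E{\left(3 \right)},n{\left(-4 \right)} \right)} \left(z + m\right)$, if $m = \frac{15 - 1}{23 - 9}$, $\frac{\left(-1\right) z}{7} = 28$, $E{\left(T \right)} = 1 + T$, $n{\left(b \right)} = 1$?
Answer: $-195$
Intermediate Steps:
$q{\left(L,F \right)} = 1$ ($q{\left(L,F \right)} = 2 - 1 = 1$)
$z = -196$ ($z = \left(-7\right) 28 = -196$)
$m = 1$ ($m = \frac{14}{14} = 14 \cdot \frac{1}{14} = 1$)
$q{\left(E{\left(3 \right)},n{\left(-4 \right)} \right)} \left(z + m\right) = 1 \left(-196 + 1\right) = 1 \left(-195\right) = -195$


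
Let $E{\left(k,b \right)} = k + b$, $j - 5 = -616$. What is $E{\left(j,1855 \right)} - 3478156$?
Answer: $-3476912$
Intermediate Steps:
$j = -611$ ($j = 5 - 616 = -611$)
$E{\left(k,b \right)} = b + k$
$E{\left(j,1855 \right)} - 3478156 = \left(1855 - 611\right) - 3478156 = 1244 - 3478156 = -3476912$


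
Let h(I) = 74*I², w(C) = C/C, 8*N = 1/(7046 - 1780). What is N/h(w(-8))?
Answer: 1/3117472 ≈ 3.2077e-7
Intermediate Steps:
N = 1/42128 (N = 1/(8*(7046 - 1780)) = (⅛)/5266 = (⅛)*(1/5266) = 1/42128 ≈ 2.3737e-5)
w(C) = 1
N/h(w(-8)) = 1/(42128*((74*1²))) = 1/(42128*((74*1))) = (1/42128)/74 = (1/42128)*(1/74) = 1/3117472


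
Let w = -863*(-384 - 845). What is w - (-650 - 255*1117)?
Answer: 1346112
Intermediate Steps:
w = 1060627 (w = -863*(-1229) = 1060627)
w - (-650 - 255*1117) = 1060627 - (-650 - 255*1117) = 1060627 - (-650 - 284835) = 1060627 - 1*(-285485) = 1060627 + 285485 = 1346112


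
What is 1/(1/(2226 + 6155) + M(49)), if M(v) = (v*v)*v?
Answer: 8381/986016270 ≈ 8.4999e-6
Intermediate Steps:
M(v) = v³ (M(v) = v²*v = v³)
1/(1/(2226 + 6155) + M(49)) = 1/(1/(2226 + 6155) + 49³) = 1/(1/8381 + 117649) = 1/(986016270/8381) = 8381/986016270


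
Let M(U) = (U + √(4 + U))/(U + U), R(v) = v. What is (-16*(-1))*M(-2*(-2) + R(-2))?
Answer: 8 + 4*√6 ≈ 17.798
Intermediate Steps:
M(U) = (U + √(4 + U))/(2*U) (M(U) = (U + √(4 + U))/((2*U)) = (U + √(4 + U))*(1/(2*U)) = (U + √(4 + U))/(2*U))
(-16*(-1))*M(-2*(-2) + R(-2)) = (-16*(-1))*(((-2*(-2) - 2) + √(4 + (-2*(-2) - 2)))/(2*(-2*(-2) - 2))) = 16*(((4 - 2) + √(4 + (4 - 2)))/(2*(4 - 2))) = 16*((½)*(2 + √(4 + 2))/2) = 16*((½)*(½)*(2 + √6)) = 16*(½ + √6/4) = 8 + 4*√6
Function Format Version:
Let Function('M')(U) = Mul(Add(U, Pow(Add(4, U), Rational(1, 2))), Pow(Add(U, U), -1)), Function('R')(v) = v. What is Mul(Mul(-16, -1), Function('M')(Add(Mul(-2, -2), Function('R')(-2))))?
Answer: Add(8, Mul(4, Pow(6, Rational(1, 2)))) ≈ 17.798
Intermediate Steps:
Function('M')(U) = Mul(Rational(1, 2), Pow(U, -1), Add(U, Pow(Add(4, U), Rational(1, 2)))) (Function('M')(U) = Mul(Add(U, Pow(Add(4, U), Rational(1, 2))), Pow(Mul(2, U), -1)) = Mul(Add(U, Pow(Add(4, U), Rational(1, 2))), Mul(Rational(1, 2), Pow(U, -1))) = Mul(Rational(1, 2), Pow(U, -1), Add(U, Pow(Add(4, U), Rational(1, 2)))))
Mul(Mul(-16, -1), Function('M')(Add(Mul(-2, -2), Function('R')(-2)))) = Mul(Mul(-16, -1), Mul(Rational(1, 2), Pow(Add(Mul(-2, -2), -2), -1), Add(Add(Mul(-2, -2), -2), Pow(Add(4, Add(Mul(-2, -2), -2)), Rational(1, 2))))) = Mul(16, Mul(Rational(1, 2), Pow(Add(4, -2), -1), Add(Add(4, -2), Pow(Add(4, Add(4, -2)), Rational(1, 2))))) = Mul(16, Mul(Rational(1, 2), Pow(2, -1), Add(2, Pow(Add(4, 2), Rational(1, 2))))) = Mul(16, Mul(Rational(1, 2), Rational(1, 2), Add(2, Pow(6, Rational(1, 2))))) = Mul(16, Add(Rational(1, 2), Mul(Rational(1, 4), Pow(6, Rational(1, 2))))) = Add(8, Mul(4, Pow(6, Rational(1, 2))))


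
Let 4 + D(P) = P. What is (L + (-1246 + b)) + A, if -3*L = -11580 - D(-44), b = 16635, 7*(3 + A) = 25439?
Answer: 160049/7 ≈ 22864.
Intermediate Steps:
A = 25418/7 (A = -3 + (⅐)*25439 = -3 + 25439/7 = 25418/7 ≈ 3631.1)
D(P) = -4 + P
L = 3844 (L = -(-11580 - (-4 - 44))/3 = -(-11580 - 1*(-48))/3 = -(-11580 + 48)/3 = -⅓*(-11532) = 3844)
(L + (-1246 + b)) + A = (3844 + (-1246 + 16635)) + 25418/7 = (3844 + 15389) + 25418/7 = 19233 + 25418/7 = 160049/7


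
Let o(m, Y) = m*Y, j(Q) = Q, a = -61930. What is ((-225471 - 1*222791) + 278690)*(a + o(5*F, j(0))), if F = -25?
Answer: 10501593960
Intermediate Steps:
o(m, Y) = Y*m
((-225471 - 1*222791) + 278690)*(a + o(5*F, j(0))) = ((-225471 - 1*222791) + 278690)*(-61930 + 0*(5*(-25))) = ((-225471 - 222791) + 278690)*(-61930 + 0*(-125)) = (-448262 + 278690)*(-61930 + 0) = -169572*(-61930) = 10501593960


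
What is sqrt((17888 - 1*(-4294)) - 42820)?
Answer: I*sqrt(20638) ≈ 143.66*I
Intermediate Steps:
sqrt((17888 - 1*(-4294)) - 42820) = sqrt((17888 + 4294) - 42820) = sqrt(22182 - 42820) = sqrt(-20638) = I*sqrt(20638)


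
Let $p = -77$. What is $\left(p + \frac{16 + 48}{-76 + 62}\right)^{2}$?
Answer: $\frac{326041}{49} \approx 6653.9$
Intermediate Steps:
$\left(p + \frac{16 + 48}{-76 + 62}\right)^{2} = \left(-77 + \frac{16 + 48}{-76 + 62}\right)^{2} = \left(-77 + \frac{64}{-14}\right)^{2} = \left(-77 + 64 \left(- \frac{1}{14}\right)\right)^{2} = \left(-77 - \frac{32}{7}\right)^{2} = \left(- \frac{571}{7}\right)^{2} = \frac{326041}{49}$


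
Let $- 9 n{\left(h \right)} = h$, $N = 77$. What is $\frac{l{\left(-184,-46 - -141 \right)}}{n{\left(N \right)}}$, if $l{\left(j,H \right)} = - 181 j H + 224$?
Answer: $- \frac{28476936}{77} \approx -3.6983 \cdot 10^{5}$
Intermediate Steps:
$l{\left(j,H \right)} = 224 - 181 H j$ ($l{\left(j,H \right)} = - 181 H j + 224 = 224 - 181 H j$)
$n{\left(h \right)} = - \frac{h}{9}$
$\frac{l{\left(-184,-46 - -141 \right)}}{n{\left(N \right)}} = \frac{224 - 181 \left(-46 - -141\right) \left(-184\right)}{\left(- \frac{1}{9}\right) 77} = \frac{224 - 181 \left(-46 + 141\right) \left(-184\right)}{- \frac{77}{9}} = \left(224 - 17195 \left(-184\right)\right) \left(- \frac{9}{77}\right) = \left(224 + 3163880\right) \left(- \frac{9}{77}\right) = 3164104 \left(- \frac{9}{77}\right) = - \frac{28476936}{77}$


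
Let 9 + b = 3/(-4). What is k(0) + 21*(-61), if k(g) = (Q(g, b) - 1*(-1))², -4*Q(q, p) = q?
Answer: -1280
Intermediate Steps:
b = -39/4 (b = -9 + 3/(-4) = -9 + 3*(-¼) = -9 - ¾ = -39/4 ≈ -9.7500)
Q(q, p) = -q/4
k(g) = (1 - g/4)² (k(g) = (-g/4 - 1*(-1))² = (-g/4 + 1)² = (1 - g/4)²)
k(0) + 21*(-61) = (-4 + 0)²/16 + 21*(-61) = (1/16)*(-4)² - 1281 = (1/16)*16 - 1281 = 1 - 1281 = -1280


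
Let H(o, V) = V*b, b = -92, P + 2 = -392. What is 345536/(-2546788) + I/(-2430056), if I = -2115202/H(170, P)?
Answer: -3803879690418599/28041622531839968 ≈ -0.13565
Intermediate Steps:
P = -394 (P = -2 - 392 = -394)
H(o, V) = -92*V (H(o, V) = V*(-92) = -92*V)
I = -1057601/18124 (I = -2115202/((-92*(-394))) = -2115202/36248 = -2115202*1/36248 = -1057601/18124 ≈ -58.354)
345536/(-2546788) + I/(-2430056) = 345536/(-2546788) - 1057601/18124/(-2430056) = 345536*(-1/2546788) - 1057601/18124*(-1/2430056) = -86384/636697 + 1057601/44042334944 = -3803879690418599/28041622531839968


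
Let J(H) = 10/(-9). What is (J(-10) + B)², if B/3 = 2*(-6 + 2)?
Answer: 51076/81 ≈ 630.57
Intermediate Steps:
J(H) = -10/9 (J(H) = 10*(-⅑) = -10/9)
B = -24 (B = 3*(2*(-6 + 2)) = 3*(2*(-4)) = 3*(-8) = -24)
(J(-10) + B)² = (-10/9 - 24)² = (-226/9)² = 51076/81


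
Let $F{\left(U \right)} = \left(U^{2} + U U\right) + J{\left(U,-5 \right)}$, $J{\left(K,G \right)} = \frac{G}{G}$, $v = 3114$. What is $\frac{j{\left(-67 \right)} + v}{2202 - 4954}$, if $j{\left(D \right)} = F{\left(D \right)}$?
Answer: $- \frac{12093}{2752} \approx -4.3943$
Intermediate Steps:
$J{\left(K,G \right)} = 1$
$F{\left(U \right)} = 1 + 2 U^{2}$ ($F{\left(U \right)} = \left(U^{2} + U U\right) + 1 = \left(U^{2} + U^{2}\right) + 1 = 2 U^{2} + 1 = 1 + 2 U^{2}$)
$j{\left(D \right)} = 1 + 2 D^{2}$
$\frac{j{\left(-67 \right)} + v}{2202 - 4954} = \frac{\left(1 + 2 \left(-67\right)^{2}\right) + 3114}{2202 - 4954} = \frac{\left(1 + 2 \cdot 4489\right) + 3114}{-2752} = \left(\left(1 + 8978\right) + 3114\right) \left(- \frac{1}{2752}\right) = \left(8979 + 3114\right) \left(- \frac{1}{2752}\right) = 12093 \left(- \frac{1}{2752}\right) = - \frac{12093}{2752}$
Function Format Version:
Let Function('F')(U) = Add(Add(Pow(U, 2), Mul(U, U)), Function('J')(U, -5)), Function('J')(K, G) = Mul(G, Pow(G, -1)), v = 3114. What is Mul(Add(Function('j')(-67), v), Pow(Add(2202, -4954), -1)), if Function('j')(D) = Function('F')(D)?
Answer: Rational(-12093, 2752) ≈ -4.3943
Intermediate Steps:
Function('J')(K, G) = 1
Function('F')(U) = Add(1, Mul(2, Pow(U, 2))) (Function('F')(U) = Add(Add(Pow(U, 2), Mul(U, U)), 1) = Add(Add(Pow(U, 2), Pow(U, 2)), 1) = Add(Mul(2, Pow(U, 2)), 1) = Add(1, Mul(2, Pow(U, 2))))
Function('j')(D) = Add(1, Mul(2, Pow(D, 2)))
Mul(Add(Function('j')(-67), v), Pow(Add(2202, -4954), -1)) = Mul(Add(Add(1, Mul(2, Pow(-67, 2))), 3114), Pow(Add(2202, -4954), -1)) = Mul(Add(Add(1, Mul(2, 4489)), 3114), Pow(-2752, -1)) = Mul(Add(Add(1, 8978), 3114), Rational(-1, 2752)) = Mul(Add(8979, 3114), Rational(-1, 2752)) = Mul(12093, Rational(-1, 2752)) = Rational(-12093, 2752)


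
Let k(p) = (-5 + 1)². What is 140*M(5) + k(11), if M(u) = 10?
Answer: 1416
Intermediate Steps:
k(p) = 16 (k(p) = (-4)² = 16)
140*M(5) + k(11) = 140*10 + 16 = 1400 + 16 = 1416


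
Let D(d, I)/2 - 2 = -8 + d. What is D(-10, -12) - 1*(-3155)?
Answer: 3123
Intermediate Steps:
D(d, I) = -12 + 2*d (D(d, I) = 4 + 2*(-8 + d) = 4 + (-16 + 2*d) = -12 + 2*d)
D(-10, -12) - 1*(-3155) = (-12 + 2*(-10)) - 1*(-3155) = (-12 - 20) + 3155 = -32 + 3155 = 3123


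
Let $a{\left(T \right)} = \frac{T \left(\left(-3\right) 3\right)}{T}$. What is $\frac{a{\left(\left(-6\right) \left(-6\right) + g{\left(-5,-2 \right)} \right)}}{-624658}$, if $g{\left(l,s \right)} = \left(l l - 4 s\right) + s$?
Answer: $\frac{9}{624658} \approx 1.4408 \cdot 10^{-5}$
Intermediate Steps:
$g{\left(l,s \right)} = l^{2} - 3 s$ ($g{\left(l,s \right)} = \left(l^{2} - 4 s\right) + s = l^{2} - 3 s$)
$a{\left(T \right)} = -9$ ($a{\left(T \right)} = \frac{T \left(-9\right)}{T} = \frac{\left(-9\right) T}{T} = -9$)
$\frac{a{\left(\left(-6\right) \left(-6\right) + g{\left(-5,-2 \right)} \right)}}{-624658} = - \frac{9}{-624658} = \left(-9\right) \left(- \frac{1}{624658}\right) = \frac{9}{624658}$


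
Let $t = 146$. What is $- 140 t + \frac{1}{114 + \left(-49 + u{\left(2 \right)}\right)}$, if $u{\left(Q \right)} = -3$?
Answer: $- \frac{1267279}{62} \approx -20440.0$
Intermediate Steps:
$- 140 t + \frac{1}{114 + \left(-49 + u{\left(2 \right)}\right)} = \left(-140\right) 146 + \frac{1}{114 - 52} = -20440 + \frac{1}{114 - 52} = -20440 + \frac{1}{62} = - \frac{1267279}{62}$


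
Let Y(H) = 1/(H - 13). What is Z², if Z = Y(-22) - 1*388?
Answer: 184443561/1225 ≈ 1.5057e+5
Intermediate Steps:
Y(H) = 1/(-13 + H)
Z = -13581/35 (Z = 1/(-13 - 22) - 1*388 = 1/(-35) - 388 = -1/35 - 388 = -13581/35 ≈ -388.03)
Z² = (-13581/35)² = 184443561/1225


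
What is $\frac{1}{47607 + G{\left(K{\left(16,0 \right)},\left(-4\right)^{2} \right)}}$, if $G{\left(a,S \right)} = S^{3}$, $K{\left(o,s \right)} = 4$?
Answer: $\frac{1}{51703} \approx 1.9341 \cdot 10^{-5}$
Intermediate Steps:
$\frac{1}{47607 + G{\left(K{\left(16,0 \right)},\left(-4\right)^{2} \right)}} = \frac{1}{47607 + \left(\left(-4\right)^{2}\right)^{3}} = \frac{1}{47607 + 16^{3}} = \frac{1}{47607 + 4096} = \frac{1}{51703}$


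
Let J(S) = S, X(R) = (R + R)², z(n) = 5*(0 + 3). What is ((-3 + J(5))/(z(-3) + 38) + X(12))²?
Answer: 932080900/2809 ≈ 3.3182e+5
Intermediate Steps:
z(n) = 15 (z(n) = 5*3 = 15)
X(R) = 4*R² (X(R) = (2*R)² = 4*R²)
((-3 + J(5))/(z(-3) + 38) + X(12))² = ((-3 + 5)/(15 + 38) + 4*12²)² = (2/53 + 4*144)² = (2*(1/53) + 576)² = (2/53 + 576)² = (30530/53)² = 932080900/2809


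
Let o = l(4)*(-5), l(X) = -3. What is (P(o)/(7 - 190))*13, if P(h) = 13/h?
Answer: -169/2745 ≈ -0.061566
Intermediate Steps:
o = 15 (o = -3*(-5) = 15)
(P(o)/(7 - 190))*13 = ((13/15)/(7 - 190))*13 = ((13*(1/15))/(-183))*13 = -1/183*13/15*13 = -13/2745*13 = -169/2745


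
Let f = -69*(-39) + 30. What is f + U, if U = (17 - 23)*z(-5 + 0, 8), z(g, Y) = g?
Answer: 2751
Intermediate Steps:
f = 2721 (f = 2691 + 30 = 2721)
U = 30 (U = (17 - 23)*(-5 + 0) = -6*(-5) = 30)
f + U = 2721 + 30 = 2751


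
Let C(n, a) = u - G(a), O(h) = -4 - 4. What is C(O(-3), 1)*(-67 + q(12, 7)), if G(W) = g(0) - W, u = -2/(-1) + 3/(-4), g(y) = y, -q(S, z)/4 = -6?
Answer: -387/4 ≈ -96.750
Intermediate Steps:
O(h) = -8
q(S, z) = 24 (q(S, z) = -4*(-6) = 24)
u = 5/4 (u = -2*(-1) + 3*(-¼) = 2 - ¾ = 5/4 ≈ 1.2500)
G(W) = -W (G(W) = 0 - W = -W)
C(n, a) = 5/4 + a (C(n, a) = 5/4 - (-1)*a = 5/4 + a)
C(O(-3), 1)*(-67 + q(12, 7)) = (5/4 + 1)*(-67 + 24) = (9/4)*(-43) = -387/4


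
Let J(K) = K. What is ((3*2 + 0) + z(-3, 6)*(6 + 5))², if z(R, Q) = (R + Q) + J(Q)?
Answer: 11025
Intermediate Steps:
z(R, Q) = R + 2*Q (z(R, Q) = (R + Q) + Q = (Q + R) + Q = R + 2*Q)
((3*2 + 0) + z(-3, 6)*(6 + 5))² = ((3*2 + 0) + (-3 + 2*6)*(6 + 5))² = ((6 + 0) + (-3 + 12)*11)² = (6 + 9*11)² = (6 + 99)² = 105² = 11025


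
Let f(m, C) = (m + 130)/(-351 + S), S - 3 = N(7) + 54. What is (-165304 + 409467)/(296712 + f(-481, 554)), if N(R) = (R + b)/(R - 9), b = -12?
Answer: 142347029/172983798 ≈ 0.82289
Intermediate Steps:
N(R) = (-12 + R)/(-9 + R) (N(R) = (R - 12)/(R - 9) = (-12 + R)/(-9 + R))
S = 119/2 (S = 3 + ((-12 + 7)/(-9 + 7) + 54) = 3 + (-5/(-2) + 54) = 3 + (-½*(-5) + 54) = 3 + (5/2 + 54) = 3 + 113/2 = 119/2 ≈ 59.500)
f(m, C) = -260/583 - 2*m/583 (f(m, C) = (m + 130)/(-351 + 119/2) = (130 + m)/(-583/2) = (130 + m)*(-2/583) = -260/583 - 2*m/583)
(-165304 + 409467)/(296712 + f(-481, 554)) = (-165304 + 409467)/(296712 + (-260/583 - 2/583*(-481))) = 244163/(296712 + (-260/583 + 962/583)) = 244163/(296712 + 702/583) = 244163/(172983798/583) = 244163*(583/172983798) = 142347029/172983798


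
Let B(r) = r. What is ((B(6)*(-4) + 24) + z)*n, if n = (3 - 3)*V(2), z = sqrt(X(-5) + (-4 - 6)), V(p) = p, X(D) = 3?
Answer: 0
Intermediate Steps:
z = I*sqrt(7) (z = sqrt(3 + (-4 - 6)) = sqrt(3 - 10) = sqrt(-7) = I*sqrt(7) ≈ 2.6458*I)
n = 0 (n = (3 - 3)*2 = 0*2 = 0)
((B(6)*(-4) + 24) + z)*n = ((6*(-4) + 24) + I*sqrt(7))*0 = ((-24 + 24) + I*sqrt(7))*0 = (0 + I*sqrt(7))*0 = (I*sqrt(7))*0 = 0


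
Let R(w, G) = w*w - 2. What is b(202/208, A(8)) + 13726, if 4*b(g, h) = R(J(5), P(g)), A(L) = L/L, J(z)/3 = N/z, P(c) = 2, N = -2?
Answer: 686293/50 ≈ 13726.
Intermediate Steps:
J(z) = -6/z (J(z) = 3*(-2/z) = -6/z)
R(w, G) = -2 + w² (R(w, G) = w² - 2 = -2 + w²)
A(L) = 1
b(g, h) = -7/50 (b(g, h) = (-2 + (-6/5)²)/4 = (-2 + 36/25)/4 = (¼)*(-14/25) = -7/50)
b(202/208, A(8)) + 13726 = -7/50 + 13726 = 686293/50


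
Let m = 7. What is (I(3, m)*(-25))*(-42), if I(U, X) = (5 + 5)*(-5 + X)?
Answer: 21000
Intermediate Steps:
I(U, X) = -50 + 10*X (I(U, X) = 10*(-5 + X) = -50 + 10*X)
(I(3, m)*(-25))*(-42) = ((-50 + 10*7)*(-25))*(-42) = ((-50 + 70)*(-25))*(-42) = (20*(-25))*(-42) = -500*(-42) = 21000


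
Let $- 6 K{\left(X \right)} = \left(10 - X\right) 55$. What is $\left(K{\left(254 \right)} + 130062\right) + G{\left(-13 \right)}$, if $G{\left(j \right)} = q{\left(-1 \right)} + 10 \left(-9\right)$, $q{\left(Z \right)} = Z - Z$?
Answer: $\frac{396626}{3} \approx 1.3221 \cdot 10^{5}$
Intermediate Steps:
$q{\left(Z \right)} = 0$
$G{\left(j \right)} = -90$ ($G{\left(j \right)} = 0 + 10 \left(-9\right) = 0 - 90 = -90$)
$K{\left(X \right)} = - \frac{275}{3} + \frac{55 X}{6}$ ($K{\left(X \right)} = - \frac{\left(10 - X\right) 55}{6} = - \frac{550 - 55 X}{6} = - \frac{275}{3} + \frac{55 X}{6}$)
$\left(K{\left(254 \right)} + 130062\right) + G{\left(-13 \right)} = \left(\left(- \frac{275}{3} + \frac{55}{6} \cdot 254\right) + 130062\right) - 90 = \left(\left(- \frac{275}{3} + \frac{6985}{3}\right) + 130062\right) - 90 = \left(\frac{6710}{3} + 130062\right) - 90 = \frac{396896}{3} - 90 = \frac{396626}{3}$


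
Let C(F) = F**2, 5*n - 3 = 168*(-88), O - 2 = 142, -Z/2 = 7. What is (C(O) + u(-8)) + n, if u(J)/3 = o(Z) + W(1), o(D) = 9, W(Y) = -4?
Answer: 88974/5 ≈ 17795.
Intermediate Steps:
Z = -14 (Z = -2*7 = -14)
O = 144 (O = 2 + 142 = 144)
n = -14781/5 (n = 3/5 + (168*(-88))/5 = 3/5 + (1/5)*(-14784) = 3/5 - 14784/5 = -14781/5 ≈ -2956.2)
u(J) = 15 (u(J) = 3*(9 - 4) = 3*5 = 15)
(C(O) + u(-8)) + n = (144**2 + 15) - 14781/5 = (20736 + 15) - 14781/5 = 20751 - 14781/5 = 88974/5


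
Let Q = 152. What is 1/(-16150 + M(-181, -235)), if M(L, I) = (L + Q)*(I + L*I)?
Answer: -1/1242850 ≈ -8.0460e-7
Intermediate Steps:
M(L, I) = (152 + L)*(I + I*L) (M(L, I) = (L + 152)*(I + L*I) = (152 + L)*(I + I*L))
1/(-16150 + M(-181, -235)) = 1/(-16150 - 235*(152 + (-181)**2 + 153*(-181))) = 1/(-16150 - 235*(152 + 32761 - 27693)) = 1/(-16150 - 235*5220) = 1/(-16150 - 1226700) = 1/(-1242850) = -1/1242850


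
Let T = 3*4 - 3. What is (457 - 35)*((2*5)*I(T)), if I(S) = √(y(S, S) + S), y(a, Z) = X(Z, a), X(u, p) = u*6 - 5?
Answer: 4220*√58 ≈ 32139.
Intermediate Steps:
T = 9 (T = 12 - 3 = 9)
X(u, p) = -5 + 6*u (X(u, p) = 6*u - 5 = -5 + 6*u)
y(a, Z) = -5 + 6*Z
I(S) = √(-5 + 7*S) (I(S) = √((-5 + 6*S) + S) = √(-5 + 7*S))
(457 - 35)*((2*5)*I(T)) = (457 - 35)*((2*5)*√(-5 + 7*9)) = 422*(10*√(-5 + 63)) = 422*(10*√58) = 4220*√58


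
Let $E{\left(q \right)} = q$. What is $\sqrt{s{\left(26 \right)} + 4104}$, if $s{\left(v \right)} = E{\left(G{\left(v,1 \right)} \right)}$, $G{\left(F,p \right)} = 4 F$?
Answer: $4 \sqrt{263} \approx 64.869$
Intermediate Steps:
$s{\left(v \right)} = 4 v$
$\sqrt{s{\left(26 \right)} + 4104} = \sqrt{4 \cdot 26 + 4104} = \sqrt{104 + 4104} = \sqrt{4208} = 4 \sqrt{263}$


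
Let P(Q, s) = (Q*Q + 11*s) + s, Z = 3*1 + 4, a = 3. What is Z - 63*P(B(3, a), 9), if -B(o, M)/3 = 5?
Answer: -20972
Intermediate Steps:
B(o, M) = -15 (B(o, M) = -3*5 = -15)
Z = 7 (Z = 3 + 4 = 7)
P(Q, s) = Q² + 12*s (P(Q, s) = (Q² + 11*s) + s = Q² + 12*s)
Z - 63*P(B(3, a), 9) = 7 - 63*((-15)² + 12*9) = 7 - 63*(225 + 108) = 7 - 63*333 = 7 - 20979 = -20972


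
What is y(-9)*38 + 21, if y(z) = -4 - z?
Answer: 211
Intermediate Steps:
y(-9)*38 + 21 = (-4 - 1*(-9))*38 + 21 = (-4 + 9)*38 + 21 = 5*38 + 21 = 190 + 21 = 211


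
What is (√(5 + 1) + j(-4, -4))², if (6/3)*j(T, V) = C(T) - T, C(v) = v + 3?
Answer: 33/4 + 3*√6 ≈ 15.598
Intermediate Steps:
C(v) = 3 + v
j(T, V) = 3/2 (j(T, V) = ((3 + T) - T)/2 = (½)*3 = 3/2)
(√(5 + 1) + j(-4, -4))² = (√(5 + 1) + 3/2)² = (√6 + 3/2)² = (3/2 + √6)²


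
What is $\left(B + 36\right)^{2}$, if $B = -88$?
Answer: $2704$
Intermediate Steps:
$\left(B + 36\right)^{2} = \left(-88 + 36\right)^{2} = \left(-52\right)^{2} = 2704$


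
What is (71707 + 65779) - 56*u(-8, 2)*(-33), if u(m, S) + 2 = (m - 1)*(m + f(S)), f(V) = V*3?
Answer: 167054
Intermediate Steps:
f(V) = 3*V
u(m, S) = -2 + (-1 + m)*(m + 3*S) (u(m, S) = -2 + (m - 1)*(m + 3*S) = -2 + (-1 + m)*(m + 3*S))
(71707 + 65779) - 56*u(-8, 2)*(-33) = (71707 + 65779) - 56*(-2 + (-8)² - 1*(-8) - 3*2 + 3*2*(-8))*(-33) = 137486 - 56*(-2 + 64 + 8 - 6 - 48)*(-33) = 137486 - 56*16*(-33) = 137486 - 896*(-33) = 137486 + 29568 = 167054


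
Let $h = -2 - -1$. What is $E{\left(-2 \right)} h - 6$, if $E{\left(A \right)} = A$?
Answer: $-4$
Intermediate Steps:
$h = -1$ ($h = -2 + 1 = -1$)
$E{\left(-2 \right)} h - 6 = \left(-2\right) \left(-1\right) - 6 = 2 - 6 = -4$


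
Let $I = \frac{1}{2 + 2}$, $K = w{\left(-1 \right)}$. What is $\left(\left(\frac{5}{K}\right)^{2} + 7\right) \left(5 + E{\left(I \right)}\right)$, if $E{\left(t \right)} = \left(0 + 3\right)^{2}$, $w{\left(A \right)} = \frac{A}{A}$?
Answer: $448$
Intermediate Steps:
$w{\left(A \right)} = 1$
$K = 1$
$I = \frac{1}{4} \approx 0.25$
$E{\left(t \right)} = 9$ ($E{\left(t \right)} = 3^{2} = 9$)
$\left(\left(\frac{5}{K}\right)^{2} + 7\right) \left(5 + E{\left(I \right)}\right) = \left(\left(\frac{5}{1}\right)^{2} + 7\right) \left(5 + 9\right) = \left(\left(5 \cdot 1\right)^{2} + 7\right) 14 = \left(5^{2} + 7\right) 14 = \left(25 + 7\right) 14 = 32 \cdot 14 = 448$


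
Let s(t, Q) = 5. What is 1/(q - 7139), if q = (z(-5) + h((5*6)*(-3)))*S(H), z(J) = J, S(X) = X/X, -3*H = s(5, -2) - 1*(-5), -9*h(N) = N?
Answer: -1/7134 ≈ -0.00014017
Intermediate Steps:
h(N) = -N/9
H = -10/3 (H = -(5 - 1*(-5))/3 = -(5 + 5)/3 = -⅓*10 = -10/3 ≈ -3.3333)
S(X) = 1
q = 5 (q = (-5 - 5*6*(-3)/9)*1 = (-5 - 10*(-3)/3)*1 = (-5 - ⅑*(-90))*1 = (-5 + 10)*1 = 5*1 = 5)
1/(q - 7139) = 1/(5 - 7139) = 1/(-7134) = -1/7134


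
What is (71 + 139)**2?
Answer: 44100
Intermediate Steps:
(71 + 139)**2 = 210**2 = 44100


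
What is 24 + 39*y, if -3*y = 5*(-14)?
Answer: 934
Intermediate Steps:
y = 70/3 (y = -5*(-14)/3 = -⅓*(-70) = 70/3 ≈ 23.333)
24 + 39*y = 24 + 39*(70/3) = 24 + 910 = 934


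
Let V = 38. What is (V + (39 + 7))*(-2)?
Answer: -168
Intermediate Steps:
(V + (39 + 7))*(-2) = (38 + (39 + 7))*(-2) = (38 + 46)*(-2) = 84*(-2) = -168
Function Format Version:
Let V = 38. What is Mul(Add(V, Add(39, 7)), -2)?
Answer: -168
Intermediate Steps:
Mul(Add(V, Add(39, 7)), -2) = Mul(Add(38, Add(39, 7)), -2) = Mul(Add(38, 46), -2) = Mul(84, -2) = -168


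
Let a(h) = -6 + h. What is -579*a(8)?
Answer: -1158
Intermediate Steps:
-579*a(8) = -579*(-6 + 8) = -579*2 = -1158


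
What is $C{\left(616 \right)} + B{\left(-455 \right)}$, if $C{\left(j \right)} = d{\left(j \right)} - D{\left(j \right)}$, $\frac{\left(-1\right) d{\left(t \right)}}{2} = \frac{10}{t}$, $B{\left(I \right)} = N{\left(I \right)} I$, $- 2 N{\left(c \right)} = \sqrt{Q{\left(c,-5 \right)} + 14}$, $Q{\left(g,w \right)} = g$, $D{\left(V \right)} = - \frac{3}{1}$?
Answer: $\frac{457}{154} + \frac{9555 i}{2} \approx 2.9675 + 4777.5 i$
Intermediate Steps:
$D{\left(V \right)} = -3$ ($D{\left(V \right)} = \left(-3\right) 1 = -3$)
$N{\left(c \right)} = - \frac{\sqrt{14 + c}}{2}$ ($N{\left(c \right)} = - \frac{\sqrt{c + 14}}{2} = - \frac{\sqrt{14 + c}}{2}$)
$B{\left(I \right)} = - \frac{I \sqrt{14 + I}}{2}$ ($B{\left(I \right)} = - \frac{\sqrt{14 + I}}{2} I = - \frac{I \sqrt{14 + I}}{2}$)
$d{\left(t \right)} = - \frac{20}{t}$ ($d{\left(t \right)} = - 2 \frac{10}{t} = - \frac{20}{t}$)
$C{\left(j \right)} = 3 - \frac{20}{j}$ ($C{\left(j \right)} = - \frac{20}{j} - -3 = - \frac{20}{j} + 3 = 3 - \frac{20}{j}$)
$C{\left(616 \right)} + B{\left(-455 \right)} = \left(3 - \frac{20}{616}\right) - - \frac{455 \sqrt{14 - 455}}{2} = \left(3 - \frac{5}{154}\right) - - \frac{455 \sqrt{-441}}{2} = \left(3 - \frac{5}{154}\right) - - \frac{455 \cdot 21 i}{2} = \frac{457}{154} + \frac{9555 i}{2}$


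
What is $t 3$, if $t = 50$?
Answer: $150$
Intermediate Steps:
$t 3 = 50 \cdot 3 = 150$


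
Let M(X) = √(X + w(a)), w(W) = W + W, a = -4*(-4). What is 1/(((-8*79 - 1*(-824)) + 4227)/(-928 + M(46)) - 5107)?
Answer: -4401769174/22500797648203 + 4419*√78/22500797648203 ≈ -0.00019563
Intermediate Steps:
a = 16
w(W) = 2*W
M(X) = √(32 + X) (M(X) = √(X + 2*16) = √(X + 32) = √(32 + X))
1/(((-8*79 - 1*(-824)) + 4227)/(-928 + M(46)) - 5107) = 1/(((-8*79 - 1*(-824)) + 4227)/(-928 + √(32 + 46)) - 5107) = 1/(((-632 + 824) + 4227)/(-928 + √78) - 5107) = 1/((192 + 4227)/(-928 + √78) - 5107) = 1/(4419/(-928 + √78) - 5107) = 1/(-5107 + 4419/(-928 + √78))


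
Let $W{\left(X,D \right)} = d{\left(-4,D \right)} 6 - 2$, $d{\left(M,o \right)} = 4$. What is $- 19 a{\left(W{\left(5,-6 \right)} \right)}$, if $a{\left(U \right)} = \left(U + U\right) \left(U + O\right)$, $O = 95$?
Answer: $-97812$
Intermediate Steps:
$W{\left(X,D \right)} = 22$ ($W{\left(X,D \right)} = 4 \cdot 6 - 2 = 24 - 2 = 22$)
$a{\left(U \right)} = 2 U \left(95 + U\right)$ ($a{\left(U \right)} = \left(U + U\right) \left(U + 95\right) = 2 U \left(95 + U\right)$)
$- 19 a{\left(W{\left(5,-6 \right)} \right)} = - 19 \cdot 2 \cdot 22 \left(95 + 22\right) = - 19 \cdot 2 \cdot 22 \cdot 117 = \left(-19\right) 5148 = -97812$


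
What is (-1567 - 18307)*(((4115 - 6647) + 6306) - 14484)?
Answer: 212850540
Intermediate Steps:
(-1567 - 18307)*(((4115 - 6647) + 6306) - 14484) = -19874*((-2532 + 6306) - 14484) = -19874*(3774 - 14484) = -19874*(-10710) = 212850540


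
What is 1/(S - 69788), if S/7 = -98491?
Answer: -1/759225 ≈ -1.3171e-6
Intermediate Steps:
S = -689437 (S = 7*(-98491) = -689437)
1/(S - 69788) = 1/(-689437 - 69788) = 1/(-759225) = -1/759225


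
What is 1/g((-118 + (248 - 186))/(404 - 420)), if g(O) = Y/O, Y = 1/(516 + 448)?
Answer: 3374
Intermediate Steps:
Y = 1/964 ≈ 0.0010373
g(O) = 1/(964*O)
1/g((-118 + (248 - 186))/(404 - 420)) = 1/(1/(964*(((-118 + (248 - 186))/(404 - 420))))) = 1/(1/(964*(((-118 + 62)/(-16))))) = 1/(1/(964*((-56*(-1/16))))) = 1/(1/(964*(7/2))) = 1/((1/964)*(2/7)) = 1/(1/3374) = 3374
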